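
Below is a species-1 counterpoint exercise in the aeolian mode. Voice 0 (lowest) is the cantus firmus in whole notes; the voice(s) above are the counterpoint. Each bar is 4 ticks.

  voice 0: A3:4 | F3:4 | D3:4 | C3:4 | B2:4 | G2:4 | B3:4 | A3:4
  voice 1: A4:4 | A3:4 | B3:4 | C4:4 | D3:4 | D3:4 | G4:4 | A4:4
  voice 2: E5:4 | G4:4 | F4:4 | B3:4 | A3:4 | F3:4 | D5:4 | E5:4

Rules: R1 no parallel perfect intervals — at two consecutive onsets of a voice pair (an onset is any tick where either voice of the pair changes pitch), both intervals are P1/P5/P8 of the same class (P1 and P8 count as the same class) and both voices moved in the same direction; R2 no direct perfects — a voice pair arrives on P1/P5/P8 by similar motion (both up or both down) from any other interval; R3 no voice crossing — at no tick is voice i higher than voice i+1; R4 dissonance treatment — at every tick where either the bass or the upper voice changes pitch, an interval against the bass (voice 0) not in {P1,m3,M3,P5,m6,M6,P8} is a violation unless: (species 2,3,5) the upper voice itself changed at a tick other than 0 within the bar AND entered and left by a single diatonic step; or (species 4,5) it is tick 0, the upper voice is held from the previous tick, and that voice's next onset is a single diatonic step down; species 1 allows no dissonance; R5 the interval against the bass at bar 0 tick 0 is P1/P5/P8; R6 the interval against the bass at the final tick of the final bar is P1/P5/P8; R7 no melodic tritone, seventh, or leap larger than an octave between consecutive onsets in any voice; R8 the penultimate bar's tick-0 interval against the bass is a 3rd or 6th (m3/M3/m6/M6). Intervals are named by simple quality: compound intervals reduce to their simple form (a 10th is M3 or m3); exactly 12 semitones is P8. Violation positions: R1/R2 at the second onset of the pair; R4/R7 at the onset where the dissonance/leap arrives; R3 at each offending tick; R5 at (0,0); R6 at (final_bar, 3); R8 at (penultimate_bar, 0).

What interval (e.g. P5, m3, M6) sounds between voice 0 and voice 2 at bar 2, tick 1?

voice 0=D3 voice 2=F4 -> m3

m3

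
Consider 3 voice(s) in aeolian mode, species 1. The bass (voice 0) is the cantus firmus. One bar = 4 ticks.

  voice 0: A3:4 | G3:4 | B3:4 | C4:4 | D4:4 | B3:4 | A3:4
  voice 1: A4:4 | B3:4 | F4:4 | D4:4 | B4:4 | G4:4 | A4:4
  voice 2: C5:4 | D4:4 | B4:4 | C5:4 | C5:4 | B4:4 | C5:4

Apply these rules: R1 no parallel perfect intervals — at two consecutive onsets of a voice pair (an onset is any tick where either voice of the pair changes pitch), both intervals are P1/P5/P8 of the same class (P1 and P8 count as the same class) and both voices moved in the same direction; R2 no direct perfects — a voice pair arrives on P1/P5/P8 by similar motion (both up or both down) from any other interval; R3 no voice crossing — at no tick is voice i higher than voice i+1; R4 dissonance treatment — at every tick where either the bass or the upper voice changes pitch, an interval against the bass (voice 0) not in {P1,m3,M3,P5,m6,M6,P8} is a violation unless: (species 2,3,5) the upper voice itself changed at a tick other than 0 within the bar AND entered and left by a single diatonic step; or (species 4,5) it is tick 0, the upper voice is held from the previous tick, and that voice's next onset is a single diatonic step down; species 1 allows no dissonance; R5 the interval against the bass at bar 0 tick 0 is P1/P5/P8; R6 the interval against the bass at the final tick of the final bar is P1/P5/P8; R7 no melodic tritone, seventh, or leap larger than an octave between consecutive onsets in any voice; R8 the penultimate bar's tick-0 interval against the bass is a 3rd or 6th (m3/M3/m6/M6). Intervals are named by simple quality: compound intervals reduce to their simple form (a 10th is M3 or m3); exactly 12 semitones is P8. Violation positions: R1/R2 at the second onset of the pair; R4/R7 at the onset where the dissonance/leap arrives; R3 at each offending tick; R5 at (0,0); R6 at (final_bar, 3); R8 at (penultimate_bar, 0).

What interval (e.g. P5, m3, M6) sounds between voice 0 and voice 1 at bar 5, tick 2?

voice 0=B3 voice 1=G4 -> m6

m6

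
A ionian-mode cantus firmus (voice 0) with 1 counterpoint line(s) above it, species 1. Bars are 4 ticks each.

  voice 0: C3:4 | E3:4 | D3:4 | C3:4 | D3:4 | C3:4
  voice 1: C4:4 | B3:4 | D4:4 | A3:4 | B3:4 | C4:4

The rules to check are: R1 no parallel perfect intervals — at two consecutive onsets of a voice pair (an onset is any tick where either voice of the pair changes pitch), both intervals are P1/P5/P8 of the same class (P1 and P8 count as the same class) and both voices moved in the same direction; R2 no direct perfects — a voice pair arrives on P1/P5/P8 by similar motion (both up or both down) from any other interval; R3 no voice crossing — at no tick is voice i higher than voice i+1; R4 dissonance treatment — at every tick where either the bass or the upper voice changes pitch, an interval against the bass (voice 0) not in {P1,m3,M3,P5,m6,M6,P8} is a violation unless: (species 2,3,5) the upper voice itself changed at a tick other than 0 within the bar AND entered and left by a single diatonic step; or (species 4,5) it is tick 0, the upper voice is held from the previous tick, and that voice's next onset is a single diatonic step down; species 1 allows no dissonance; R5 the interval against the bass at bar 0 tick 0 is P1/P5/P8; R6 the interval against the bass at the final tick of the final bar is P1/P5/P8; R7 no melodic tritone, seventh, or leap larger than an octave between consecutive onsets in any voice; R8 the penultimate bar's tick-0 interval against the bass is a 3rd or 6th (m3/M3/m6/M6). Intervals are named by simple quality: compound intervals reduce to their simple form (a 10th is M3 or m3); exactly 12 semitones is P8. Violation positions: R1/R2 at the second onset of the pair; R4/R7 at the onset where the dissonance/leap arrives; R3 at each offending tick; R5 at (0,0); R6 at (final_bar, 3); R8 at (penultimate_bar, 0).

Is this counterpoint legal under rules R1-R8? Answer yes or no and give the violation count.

bar 0: v0=C3 v1=C4 (P8)
bar 1: v0=E3 v1=B3 (P5)
bar 2: v0=D3 v1=D4 (P8)
bar 3: v0=C3 v1=A3 (M6)
bar 4: v0=D3 v1=B3 (M6)
bar 5: v0=C3 v1=C4 (P8)

Yes (0 violations)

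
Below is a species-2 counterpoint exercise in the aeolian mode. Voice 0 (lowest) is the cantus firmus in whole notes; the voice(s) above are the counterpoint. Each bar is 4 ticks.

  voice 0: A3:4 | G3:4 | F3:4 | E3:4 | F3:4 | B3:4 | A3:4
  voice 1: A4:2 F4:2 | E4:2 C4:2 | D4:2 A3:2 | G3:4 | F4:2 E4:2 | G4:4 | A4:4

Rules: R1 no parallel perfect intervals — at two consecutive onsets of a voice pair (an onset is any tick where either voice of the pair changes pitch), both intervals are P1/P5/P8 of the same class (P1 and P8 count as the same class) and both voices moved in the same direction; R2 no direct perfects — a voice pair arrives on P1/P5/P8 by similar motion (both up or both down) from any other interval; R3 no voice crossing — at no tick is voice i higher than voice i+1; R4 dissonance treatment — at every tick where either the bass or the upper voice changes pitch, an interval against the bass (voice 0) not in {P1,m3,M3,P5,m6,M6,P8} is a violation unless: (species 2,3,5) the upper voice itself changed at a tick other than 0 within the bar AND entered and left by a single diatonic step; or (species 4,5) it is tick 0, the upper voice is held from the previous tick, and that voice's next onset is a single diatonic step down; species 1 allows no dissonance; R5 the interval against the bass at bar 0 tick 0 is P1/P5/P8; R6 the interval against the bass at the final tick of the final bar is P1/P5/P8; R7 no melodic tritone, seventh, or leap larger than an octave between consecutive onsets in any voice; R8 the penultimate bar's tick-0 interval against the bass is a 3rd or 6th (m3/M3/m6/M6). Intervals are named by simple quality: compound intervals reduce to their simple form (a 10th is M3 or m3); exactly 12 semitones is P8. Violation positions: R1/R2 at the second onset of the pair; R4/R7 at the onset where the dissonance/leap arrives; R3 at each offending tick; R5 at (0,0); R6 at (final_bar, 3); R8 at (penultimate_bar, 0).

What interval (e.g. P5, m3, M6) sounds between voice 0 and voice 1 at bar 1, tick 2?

voice 0=G3 voice 1=C4 -> P4

P4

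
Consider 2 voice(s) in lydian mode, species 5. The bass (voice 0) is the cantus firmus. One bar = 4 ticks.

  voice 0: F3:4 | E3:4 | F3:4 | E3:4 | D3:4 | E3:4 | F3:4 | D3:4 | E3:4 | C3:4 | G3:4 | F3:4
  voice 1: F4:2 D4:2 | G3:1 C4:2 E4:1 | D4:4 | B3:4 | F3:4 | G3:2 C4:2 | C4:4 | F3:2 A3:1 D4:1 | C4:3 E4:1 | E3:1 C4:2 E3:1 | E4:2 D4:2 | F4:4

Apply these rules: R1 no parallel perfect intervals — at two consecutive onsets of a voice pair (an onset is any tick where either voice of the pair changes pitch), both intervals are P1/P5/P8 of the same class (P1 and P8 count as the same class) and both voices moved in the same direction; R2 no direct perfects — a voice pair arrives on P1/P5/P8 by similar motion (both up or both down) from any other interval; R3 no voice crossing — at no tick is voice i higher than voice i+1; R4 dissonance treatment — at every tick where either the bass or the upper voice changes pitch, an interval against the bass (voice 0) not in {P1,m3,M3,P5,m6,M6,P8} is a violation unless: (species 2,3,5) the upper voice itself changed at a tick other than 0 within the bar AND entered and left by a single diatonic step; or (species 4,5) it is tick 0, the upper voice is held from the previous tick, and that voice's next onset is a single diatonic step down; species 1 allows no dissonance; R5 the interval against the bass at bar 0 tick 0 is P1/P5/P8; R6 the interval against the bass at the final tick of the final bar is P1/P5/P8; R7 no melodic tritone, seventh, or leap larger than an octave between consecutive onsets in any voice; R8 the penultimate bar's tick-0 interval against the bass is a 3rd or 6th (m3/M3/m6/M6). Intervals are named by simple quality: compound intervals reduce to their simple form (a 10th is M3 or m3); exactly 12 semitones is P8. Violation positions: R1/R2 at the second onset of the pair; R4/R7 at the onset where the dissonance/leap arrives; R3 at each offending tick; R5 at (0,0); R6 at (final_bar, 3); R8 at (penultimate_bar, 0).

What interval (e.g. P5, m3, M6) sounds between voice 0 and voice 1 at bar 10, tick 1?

voice 0=G3 voice 1=E4 -> M6

M6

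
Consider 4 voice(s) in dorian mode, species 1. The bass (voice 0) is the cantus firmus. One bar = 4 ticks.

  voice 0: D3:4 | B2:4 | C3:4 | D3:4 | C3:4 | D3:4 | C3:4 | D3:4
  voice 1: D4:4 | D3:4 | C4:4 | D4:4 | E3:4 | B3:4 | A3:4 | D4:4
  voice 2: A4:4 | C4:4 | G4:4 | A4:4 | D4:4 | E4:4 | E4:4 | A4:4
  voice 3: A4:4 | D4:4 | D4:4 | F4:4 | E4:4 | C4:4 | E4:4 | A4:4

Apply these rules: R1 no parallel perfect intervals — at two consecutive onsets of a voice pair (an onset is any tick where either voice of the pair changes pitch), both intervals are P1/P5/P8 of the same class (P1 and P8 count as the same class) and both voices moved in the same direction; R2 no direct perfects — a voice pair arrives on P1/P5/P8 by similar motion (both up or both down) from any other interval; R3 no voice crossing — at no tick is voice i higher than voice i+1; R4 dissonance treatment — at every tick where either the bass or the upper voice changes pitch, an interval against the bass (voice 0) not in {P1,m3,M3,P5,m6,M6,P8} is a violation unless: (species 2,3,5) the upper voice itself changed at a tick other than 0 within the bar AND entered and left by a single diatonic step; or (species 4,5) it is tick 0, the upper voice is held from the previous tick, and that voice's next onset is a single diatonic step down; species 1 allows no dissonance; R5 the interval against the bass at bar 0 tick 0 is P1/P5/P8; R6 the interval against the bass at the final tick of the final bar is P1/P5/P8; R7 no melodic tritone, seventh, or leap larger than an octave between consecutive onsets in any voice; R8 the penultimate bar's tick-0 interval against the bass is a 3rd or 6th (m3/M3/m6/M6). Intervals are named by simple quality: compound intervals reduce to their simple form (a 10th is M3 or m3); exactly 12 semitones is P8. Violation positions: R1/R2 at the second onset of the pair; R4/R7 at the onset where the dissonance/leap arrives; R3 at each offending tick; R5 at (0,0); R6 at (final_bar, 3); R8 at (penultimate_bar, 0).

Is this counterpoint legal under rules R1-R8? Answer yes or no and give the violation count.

bar 0: v0=D3 v1=D4 v2=A4 v3=A4 (P5)
bar 1: v0=B2 v1=D3 v2=C4 v3=D4 (m3)
bar 2: v0=C3 v1=C4 v2=G4 v3=D4 (M2)
bar 3: v0=D3 v1=D4 v2=A4 v3=F4 (m3)
bar 4: v0=C3 v1=E3 v2=D4 v3=E4 (M3)
bar 5: v0=D3 v1=B3 v2=E4 v3=C4 (m7)
bar 6: v0=C3 v1=A3 v2=E4 v3=E4 (M3)
bar 7: v0=D3 v1=D4 v2=A4 v3=A4 (P5)
  R2 @ bar1.0: D4/A4 P5 -> D3/D4 P8 similar
  R4 @ bar1.0: B2/C4 m2 untreated
  R2 @ bar2.0: B2/D3 m3 -> C3/C4 P8 similar
  R2 @ bar2.0: B2/C4 m2 -> C3/G4 P5 similar
  R2 @ bar2.0: D3/C4 m7 -> C4/G4 P5 similar
  R3 @ bar2.0: G4 above D4
  R4 @ bar2.0: C3/D4 M2 untreated
  R7 @ bar2.0: D3->C4 leap 10st
  R3 @ bar2.1: G4 above D4
  R3 @ bar2.2: G4 above D4
  R3 @ bar2.3: G4 above D4
  R1 @ bar3.0: C3/C4 P8 -> D3/D4 P8 similar
  R1 @ bar3.0: C3/G4 P5 -> D3/A4 P5 similar
  R1 @ bar3.0: C4/G4 P5 -> D4/A4 P5 similar
  R3 @ bar3.0: A4 above F4
  R3 @ bar3.1: A4 above F4
  R3 @ bar3.2: A4 above F4
  R3 @ bar3.3: A4 above F4
  R2 @ bar4.0: D4/F4 m3 -> E3/E4 P8 similar
  R4 @ bar4.0: C3/D4 M2 untreated
  R7 @ bar4.0: D4->E3 leap 10st
  R3 @ bar5.0: E4 above C4
  R4 @ bar5.0: D3/E4 M2 untreated
  R4 @ bar5.0: D3/C4 m7 untreated
  R3 @ bar5.1: E4 above C4
  R3 @ bar5.2: E4 above C4
  R3 @ bar5.3: E4 above C4
  R1 @ bar7.0: A3/E4 P5 -> D4/A4 P5 similar
  R1 @ bar7.0: A3/E4 P5 -> D4/A4 P5 similar
  R1 @ bar7.0: E4/E4 P1 -> A4/A4 P1 similar
  R2 @ bar7.0: C3/A3 M6 -> D3/D4 P8 similar
  R2 @ bar7.0: C3/E4 M3 -> D3/A4 P5 similar
  R2 @ bar7.0: C3/E4 M3 -> D3/A4 P5 similar

No (33 violations)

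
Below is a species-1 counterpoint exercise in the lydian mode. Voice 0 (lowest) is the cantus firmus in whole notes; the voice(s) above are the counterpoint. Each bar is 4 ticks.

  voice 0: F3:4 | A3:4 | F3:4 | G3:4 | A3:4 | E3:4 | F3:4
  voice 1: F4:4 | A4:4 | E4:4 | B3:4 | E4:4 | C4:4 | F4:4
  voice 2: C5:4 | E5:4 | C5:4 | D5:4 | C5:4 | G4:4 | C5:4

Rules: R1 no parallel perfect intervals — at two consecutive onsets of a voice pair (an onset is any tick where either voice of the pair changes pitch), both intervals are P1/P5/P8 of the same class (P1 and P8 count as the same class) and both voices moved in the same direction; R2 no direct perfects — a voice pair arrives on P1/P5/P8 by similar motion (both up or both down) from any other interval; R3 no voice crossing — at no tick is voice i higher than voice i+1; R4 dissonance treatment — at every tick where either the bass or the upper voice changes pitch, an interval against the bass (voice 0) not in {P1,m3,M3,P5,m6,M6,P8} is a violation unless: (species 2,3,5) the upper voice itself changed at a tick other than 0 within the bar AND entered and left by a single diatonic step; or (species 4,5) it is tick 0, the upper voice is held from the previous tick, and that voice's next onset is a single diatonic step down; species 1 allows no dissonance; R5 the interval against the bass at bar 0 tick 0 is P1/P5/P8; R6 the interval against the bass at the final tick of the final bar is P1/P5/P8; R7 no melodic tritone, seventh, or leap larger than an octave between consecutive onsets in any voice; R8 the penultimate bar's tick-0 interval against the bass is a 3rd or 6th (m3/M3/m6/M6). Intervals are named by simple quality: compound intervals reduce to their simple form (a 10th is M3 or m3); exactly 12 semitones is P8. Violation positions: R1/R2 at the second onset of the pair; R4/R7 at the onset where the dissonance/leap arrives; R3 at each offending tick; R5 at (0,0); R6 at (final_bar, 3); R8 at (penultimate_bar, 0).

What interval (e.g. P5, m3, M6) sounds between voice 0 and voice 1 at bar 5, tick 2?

voice 0=E3 voice 1=C4 -> m6

m6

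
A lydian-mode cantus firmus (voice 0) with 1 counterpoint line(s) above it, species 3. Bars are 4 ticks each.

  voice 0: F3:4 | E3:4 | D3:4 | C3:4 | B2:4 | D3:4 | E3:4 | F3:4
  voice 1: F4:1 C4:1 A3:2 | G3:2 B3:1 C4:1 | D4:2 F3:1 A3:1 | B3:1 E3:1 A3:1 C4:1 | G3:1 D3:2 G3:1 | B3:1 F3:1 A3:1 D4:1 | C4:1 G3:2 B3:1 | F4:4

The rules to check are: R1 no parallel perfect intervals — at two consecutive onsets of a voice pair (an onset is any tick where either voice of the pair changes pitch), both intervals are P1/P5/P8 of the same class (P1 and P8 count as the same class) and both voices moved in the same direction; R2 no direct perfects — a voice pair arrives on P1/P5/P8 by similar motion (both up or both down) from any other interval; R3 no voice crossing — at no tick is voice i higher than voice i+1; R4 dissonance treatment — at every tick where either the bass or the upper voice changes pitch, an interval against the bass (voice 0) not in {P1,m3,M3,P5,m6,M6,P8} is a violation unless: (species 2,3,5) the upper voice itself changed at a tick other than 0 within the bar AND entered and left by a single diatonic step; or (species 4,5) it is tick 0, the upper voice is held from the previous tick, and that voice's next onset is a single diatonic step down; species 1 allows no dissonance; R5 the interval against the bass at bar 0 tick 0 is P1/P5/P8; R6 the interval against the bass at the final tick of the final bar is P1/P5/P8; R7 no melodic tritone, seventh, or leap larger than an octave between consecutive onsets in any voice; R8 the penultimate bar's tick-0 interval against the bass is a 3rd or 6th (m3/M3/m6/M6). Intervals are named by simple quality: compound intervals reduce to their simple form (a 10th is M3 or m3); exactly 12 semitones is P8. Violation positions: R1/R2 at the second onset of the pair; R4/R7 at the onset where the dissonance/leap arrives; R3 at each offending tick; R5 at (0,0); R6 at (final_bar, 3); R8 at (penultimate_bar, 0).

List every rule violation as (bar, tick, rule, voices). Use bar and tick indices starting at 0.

(3, 0, R4, (0, 1))
(5, 1, R7, (1,))
(7, 0, R2, (0, 1))
(7, 0, R7, (1,))

bar 0: v0=F3 v1=F4 downbeat P8
bar 1: v0=E3 v1=G3 downbeat m3
bar 2: v0=D3 v1=D4 downbeat P8
bar 3: v0=C3 v1=B3 downbeat M7
bar 4: v0=B2 v1=G3 downbeat m6
bar 5: v0=D3 v1=B3 downbeat M6
bar 6: v0=E3 v1=C4 downbeat m6
bar 7: v0=F3 v1=F4 downbeat P8
  -> R4 @ bar 3 tick 0 v(0, 1): C3/B3 M7 untreated
  -> R7 @ bar 5 tick 1 v(1,): B3->F3 leap 6st
  -> R2 @ bar 7 tick 0 v(0, 1): E3/B3 P5 -> F3/F4 P8 similar
  -> R7 @ bar 7 tick 0 v(1,): B3->F4 leap 6st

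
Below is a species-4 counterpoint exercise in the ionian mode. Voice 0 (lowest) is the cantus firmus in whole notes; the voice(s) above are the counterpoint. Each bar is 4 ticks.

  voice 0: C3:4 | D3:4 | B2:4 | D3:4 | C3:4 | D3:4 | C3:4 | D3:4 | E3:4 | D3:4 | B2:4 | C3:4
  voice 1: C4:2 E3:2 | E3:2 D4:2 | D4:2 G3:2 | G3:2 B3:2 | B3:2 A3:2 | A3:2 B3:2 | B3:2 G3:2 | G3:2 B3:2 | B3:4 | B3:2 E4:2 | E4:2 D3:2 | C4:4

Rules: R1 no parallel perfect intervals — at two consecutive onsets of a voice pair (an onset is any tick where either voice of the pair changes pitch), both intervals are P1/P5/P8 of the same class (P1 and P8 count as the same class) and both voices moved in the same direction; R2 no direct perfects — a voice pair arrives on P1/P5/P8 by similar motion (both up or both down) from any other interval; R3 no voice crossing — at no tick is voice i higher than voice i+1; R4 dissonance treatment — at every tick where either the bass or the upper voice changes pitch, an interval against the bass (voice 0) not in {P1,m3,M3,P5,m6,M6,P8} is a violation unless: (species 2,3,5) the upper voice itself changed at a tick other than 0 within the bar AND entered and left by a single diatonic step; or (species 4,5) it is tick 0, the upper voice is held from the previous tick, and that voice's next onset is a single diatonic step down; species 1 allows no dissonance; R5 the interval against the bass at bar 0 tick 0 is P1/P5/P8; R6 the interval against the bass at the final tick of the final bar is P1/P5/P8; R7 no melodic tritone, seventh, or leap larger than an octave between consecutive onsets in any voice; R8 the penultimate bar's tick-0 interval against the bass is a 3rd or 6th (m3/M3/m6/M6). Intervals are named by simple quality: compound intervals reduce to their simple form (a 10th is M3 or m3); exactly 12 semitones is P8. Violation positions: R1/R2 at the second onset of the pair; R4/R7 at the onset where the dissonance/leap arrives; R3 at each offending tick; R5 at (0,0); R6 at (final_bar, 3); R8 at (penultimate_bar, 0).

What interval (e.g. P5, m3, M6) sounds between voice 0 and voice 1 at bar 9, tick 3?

M2

voice 0=D3 voice 1=E4 -> M2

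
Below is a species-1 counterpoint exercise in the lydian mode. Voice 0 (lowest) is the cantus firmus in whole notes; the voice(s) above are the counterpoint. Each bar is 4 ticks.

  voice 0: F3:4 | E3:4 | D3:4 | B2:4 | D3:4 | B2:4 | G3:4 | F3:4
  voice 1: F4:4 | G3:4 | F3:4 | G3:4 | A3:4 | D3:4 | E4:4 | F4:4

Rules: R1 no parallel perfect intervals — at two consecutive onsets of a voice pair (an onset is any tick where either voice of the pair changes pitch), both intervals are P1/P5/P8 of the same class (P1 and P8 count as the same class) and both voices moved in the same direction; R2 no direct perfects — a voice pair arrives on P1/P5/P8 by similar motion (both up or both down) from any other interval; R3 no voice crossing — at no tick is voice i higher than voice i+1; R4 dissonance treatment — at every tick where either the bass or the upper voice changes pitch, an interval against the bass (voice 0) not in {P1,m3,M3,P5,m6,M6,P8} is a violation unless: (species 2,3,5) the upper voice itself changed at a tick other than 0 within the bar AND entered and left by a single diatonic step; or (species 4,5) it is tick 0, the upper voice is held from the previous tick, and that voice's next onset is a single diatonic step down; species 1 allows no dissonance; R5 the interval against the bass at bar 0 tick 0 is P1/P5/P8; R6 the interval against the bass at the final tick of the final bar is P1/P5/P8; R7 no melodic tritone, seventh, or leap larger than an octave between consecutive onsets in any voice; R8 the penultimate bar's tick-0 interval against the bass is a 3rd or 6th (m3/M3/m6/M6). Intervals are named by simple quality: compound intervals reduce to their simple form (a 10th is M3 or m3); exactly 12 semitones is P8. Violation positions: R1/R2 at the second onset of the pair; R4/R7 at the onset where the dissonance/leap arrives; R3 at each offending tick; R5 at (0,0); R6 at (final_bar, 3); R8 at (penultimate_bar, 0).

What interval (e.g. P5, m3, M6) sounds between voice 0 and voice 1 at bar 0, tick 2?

P8

voice 0=F3 voice 1=F4 -> P8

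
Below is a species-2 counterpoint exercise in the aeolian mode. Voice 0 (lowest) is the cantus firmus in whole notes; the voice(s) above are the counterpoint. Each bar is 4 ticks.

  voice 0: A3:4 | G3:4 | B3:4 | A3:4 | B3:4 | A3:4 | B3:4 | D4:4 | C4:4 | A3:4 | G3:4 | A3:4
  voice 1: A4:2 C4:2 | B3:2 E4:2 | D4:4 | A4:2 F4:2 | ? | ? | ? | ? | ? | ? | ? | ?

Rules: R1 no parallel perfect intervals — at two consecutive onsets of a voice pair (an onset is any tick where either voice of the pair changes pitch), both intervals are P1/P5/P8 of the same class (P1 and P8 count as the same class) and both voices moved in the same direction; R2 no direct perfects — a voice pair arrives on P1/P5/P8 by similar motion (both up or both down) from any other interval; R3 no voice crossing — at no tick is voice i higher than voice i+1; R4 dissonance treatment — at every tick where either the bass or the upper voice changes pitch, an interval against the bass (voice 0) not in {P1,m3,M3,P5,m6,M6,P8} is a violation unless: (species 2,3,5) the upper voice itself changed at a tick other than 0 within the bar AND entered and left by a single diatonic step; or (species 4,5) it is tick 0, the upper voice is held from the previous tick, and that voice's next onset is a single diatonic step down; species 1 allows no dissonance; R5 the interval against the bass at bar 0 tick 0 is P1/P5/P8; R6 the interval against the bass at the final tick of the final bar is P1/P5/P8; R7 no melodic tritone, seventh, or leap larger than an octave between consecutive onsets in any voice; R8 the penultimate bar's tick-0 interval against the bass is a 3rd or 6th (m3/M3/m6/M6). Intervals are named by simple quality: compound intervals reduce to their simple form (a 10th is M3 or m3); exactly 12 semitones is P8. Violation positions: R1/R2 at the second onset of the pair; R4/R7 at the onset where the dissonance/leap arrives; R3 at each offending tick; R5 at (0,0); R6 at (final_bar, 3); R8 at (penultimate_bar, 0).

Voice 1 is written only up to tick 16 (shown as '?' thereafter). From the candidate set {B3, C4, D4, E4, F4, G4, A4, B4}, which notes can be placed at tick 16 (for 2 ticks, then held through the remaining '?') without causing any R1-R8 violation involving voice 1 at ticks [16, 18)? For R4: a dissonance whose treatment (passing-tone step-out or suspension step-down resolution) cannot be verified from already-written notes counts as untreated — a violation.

B3: violates R7
C4: violates R4
D4: legal
E4: violates R4
F4: violates R4
G4: legal
A4: violates R4
B4: violates R2,R7

{D4, G4}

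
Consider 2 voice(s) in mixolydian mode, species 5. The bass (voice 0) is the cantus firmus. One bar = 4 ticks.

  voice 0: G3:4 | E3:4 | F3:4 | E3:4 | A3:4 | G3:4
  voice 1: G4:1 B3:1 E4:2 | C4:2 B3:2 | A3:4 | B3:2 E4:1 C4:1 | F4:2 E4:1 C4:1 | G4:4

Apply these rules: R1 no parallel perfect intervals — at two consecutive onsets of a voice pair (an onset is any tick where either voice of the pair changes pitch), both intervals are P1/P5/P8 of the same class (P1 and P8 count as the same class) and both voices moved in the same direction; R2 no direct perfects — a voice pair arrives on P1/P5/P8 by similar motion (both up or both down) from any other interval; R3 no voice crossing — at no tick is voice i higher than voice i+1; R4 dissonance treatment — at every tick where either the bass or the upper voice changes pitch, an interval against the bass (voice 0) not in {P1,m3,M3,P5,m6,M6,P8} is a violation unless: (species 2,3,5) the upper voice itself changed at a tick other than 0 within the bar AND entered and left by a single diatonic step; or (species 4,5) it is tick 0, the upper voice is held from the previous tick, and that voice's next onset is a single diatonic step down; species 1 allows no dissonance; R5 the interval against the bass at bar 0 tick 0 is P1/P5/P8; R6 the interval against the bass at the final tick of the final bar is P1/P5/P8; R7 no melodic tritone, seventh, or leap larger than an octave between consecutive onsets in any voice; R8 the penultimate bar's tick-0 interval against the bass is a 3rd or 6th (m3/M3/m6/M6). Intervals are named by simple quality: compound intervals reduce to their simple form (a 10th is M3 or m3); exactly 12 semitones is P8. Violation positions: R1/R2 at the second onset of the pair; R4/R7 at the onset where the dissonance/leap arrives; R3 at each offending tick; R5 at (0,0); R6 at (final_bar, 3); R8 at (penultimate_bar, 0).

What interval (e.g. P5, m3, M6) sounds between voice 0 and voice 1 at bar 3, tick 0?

voice 0=E3 voice 1=B3 -> P5

P5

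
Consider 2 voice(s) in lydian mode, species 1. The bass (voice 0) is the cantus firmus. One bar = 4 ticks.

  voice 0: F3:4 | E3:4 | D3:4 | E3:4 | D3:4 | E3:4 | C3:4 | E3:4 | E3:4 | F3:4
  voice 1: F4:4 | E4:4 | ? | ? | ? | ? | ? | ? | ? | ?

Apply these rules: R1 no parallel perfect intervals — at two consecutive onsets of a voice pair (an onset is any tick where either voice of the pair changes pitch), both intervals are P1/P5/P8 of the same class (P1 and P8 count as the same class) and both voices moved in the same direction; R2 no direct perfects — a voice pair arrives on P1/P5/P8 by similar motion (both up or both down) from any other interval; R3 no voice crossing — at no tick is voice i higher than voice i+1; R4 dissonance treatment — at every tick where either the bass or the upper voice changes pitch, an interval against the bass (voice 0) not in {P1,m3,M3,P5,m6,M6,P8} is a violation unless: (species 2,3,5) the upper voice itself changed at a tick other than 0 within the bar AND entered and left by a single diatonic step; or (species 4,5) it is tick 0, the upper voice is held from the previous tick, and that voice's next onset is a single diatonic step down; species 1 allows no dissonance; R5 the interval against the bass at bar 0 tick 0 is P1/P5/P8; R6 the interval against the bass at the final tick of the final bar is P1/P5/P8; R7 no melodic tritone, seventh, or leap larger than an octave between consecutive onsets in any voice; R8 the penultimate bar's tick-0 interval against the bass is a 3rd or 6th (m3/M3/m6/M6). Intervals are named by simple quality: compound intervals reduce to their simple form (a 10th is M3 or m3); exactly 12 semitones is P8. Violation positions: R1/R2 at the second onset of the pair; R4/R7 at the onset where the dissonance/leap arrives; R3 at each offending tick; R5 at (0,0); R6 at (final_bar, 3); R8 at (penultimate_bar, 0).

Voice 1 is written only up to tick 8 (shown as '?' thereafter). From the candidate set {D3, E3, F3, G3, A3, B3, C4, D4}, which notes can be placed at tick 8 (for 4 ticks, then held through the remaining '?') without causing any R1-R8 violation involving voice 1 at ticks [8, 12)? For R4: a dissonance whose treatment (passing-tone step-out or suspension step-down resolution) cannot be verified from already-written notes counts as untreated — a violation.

{B3}

D3: violates R1,R7
E3: violates R4
F3: violates R7
G3: violates R4
A3: violates R2
B3: legal
C4: violates R4
D4: violates R1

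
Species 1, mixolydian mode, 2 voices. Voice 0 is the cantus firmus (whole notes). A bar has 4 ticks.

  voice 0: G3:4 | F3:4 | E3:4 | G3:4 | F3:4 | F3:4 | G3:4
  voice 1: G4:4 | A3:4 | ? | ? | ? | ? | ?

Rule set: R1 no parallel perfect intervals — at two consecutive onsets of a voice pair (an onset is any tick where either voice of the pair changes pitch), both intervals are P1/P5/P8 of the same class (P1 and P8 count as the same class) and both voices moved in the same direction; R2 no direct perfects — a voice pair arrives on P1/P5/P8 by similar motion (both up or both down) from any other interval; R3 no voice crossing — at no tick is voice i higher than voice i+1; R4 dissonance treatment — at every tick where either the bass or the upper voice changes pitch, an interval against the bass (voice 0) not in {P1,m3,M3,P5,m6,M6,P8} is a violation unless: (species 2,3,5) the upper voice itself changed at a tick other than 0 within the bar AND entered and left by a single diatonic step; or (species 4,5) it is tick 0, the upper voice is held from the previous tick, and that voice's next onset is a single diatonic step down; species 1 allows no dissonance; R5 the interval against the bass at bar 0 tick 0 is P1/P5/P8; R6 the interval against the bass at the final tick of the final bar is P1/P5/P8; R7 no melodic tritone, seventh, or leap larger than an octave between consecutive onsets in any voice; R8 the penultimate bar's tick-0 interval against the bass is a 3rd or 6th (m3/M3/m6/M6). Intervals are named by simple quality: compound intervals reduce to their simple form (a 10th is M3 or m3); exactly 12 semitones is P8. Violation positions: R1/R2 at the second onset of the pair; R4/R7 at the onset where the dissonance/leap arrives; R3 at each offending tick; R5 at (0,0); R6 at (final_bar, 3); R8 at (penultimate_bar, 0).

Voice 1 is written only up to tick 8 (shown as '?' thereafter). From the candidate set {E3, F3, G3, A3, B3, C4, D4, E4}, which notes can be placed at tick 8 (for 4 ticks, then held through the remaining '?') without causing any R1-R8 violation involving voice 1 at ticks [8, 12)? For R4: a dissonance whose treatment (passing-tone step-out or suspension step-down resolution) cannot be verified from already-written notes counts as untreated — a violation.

E3: violates R2
F3: violates R4
G3: legal
A3: violates R4
B3: legal
C4: legal
D4: violates R4
E4: legal

{B3, C4, E4, G3}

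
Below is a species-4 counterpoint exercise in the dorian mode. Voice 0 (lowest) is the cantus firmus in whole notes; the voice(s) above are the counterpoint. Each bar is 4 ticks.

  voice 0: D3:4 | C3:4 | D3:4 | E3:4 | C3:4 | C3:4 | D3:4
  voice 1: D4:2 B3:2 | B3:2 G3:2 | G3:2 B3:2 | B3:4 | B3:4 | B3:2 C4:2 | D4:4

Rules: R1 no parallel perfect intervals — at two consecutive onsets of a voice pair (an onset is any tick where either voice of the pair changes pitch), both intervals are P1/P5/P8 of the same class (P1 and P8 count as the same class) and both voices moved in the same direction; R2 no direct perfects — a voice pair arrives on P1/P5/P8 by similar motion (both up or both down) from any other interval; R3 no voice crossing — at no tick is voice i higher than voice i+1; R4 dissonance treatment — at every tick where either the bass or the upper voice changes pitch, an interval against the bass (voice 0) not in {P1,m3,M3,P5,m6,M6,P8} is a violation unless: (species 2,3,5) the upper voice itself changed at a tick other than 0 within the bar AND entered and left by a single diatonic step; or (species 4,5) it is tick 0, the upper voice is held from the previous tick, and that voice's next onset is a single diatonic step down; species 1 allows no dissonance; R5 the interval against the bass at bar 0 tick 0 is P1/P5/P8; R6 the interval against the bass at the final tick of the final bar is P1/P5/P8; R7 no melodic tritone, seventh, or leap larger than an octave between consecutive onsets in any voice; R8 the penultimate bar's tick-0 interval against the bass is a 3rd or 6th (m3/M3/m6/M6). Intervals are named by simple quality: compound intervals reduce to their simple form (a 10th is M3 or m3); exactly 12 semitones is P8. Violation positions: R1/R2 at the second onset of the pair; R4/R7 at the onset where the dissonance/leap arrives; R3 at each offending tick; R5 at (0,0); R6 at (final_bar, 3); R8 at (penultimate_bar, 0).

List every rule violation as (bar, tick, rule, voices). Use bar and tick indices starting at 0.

bar 0: v0=D3 v1=D4 downbeat P8
bar 1: v0=C3 v1=B3 downbeat M7
bar 2: v0=D3 v1=G3 downbeat P4
bar 3: v0=E3 v1=B3 downbeat P5
bar 4: v0=C3 v1=B3 downbeat M7
bar 5: v0=C3 v1=B3 downbeat M7
bar 6: v0=D3 v1=D4 downbeat P8
  -> R4 @ bar 1 tick 0 v(0, 1): C3/B3 M7 untreated
  -> R4 @ bar 2 tick 0 v(0, 1): D3/G3 P4 untreated
  -> R4 @ bar 4 tick 0 v(0, 1): C3/B3 M7 untreated
  -> R8 @ bar 5 tick 0 v(0, 1): penult M7 not 3rd/6th
  -> R1 @ bar 6 tick 0 v(0, 1): C3/C4 P8 -> D3/D4 P8 similar

(1, 0, R4, (0, 1))
(2, 0, R4, (0, 1))
(4, 0, R4, (0, 1))
(5, 0, R8, (0, 1))
(6, 0, R1, (0, 1))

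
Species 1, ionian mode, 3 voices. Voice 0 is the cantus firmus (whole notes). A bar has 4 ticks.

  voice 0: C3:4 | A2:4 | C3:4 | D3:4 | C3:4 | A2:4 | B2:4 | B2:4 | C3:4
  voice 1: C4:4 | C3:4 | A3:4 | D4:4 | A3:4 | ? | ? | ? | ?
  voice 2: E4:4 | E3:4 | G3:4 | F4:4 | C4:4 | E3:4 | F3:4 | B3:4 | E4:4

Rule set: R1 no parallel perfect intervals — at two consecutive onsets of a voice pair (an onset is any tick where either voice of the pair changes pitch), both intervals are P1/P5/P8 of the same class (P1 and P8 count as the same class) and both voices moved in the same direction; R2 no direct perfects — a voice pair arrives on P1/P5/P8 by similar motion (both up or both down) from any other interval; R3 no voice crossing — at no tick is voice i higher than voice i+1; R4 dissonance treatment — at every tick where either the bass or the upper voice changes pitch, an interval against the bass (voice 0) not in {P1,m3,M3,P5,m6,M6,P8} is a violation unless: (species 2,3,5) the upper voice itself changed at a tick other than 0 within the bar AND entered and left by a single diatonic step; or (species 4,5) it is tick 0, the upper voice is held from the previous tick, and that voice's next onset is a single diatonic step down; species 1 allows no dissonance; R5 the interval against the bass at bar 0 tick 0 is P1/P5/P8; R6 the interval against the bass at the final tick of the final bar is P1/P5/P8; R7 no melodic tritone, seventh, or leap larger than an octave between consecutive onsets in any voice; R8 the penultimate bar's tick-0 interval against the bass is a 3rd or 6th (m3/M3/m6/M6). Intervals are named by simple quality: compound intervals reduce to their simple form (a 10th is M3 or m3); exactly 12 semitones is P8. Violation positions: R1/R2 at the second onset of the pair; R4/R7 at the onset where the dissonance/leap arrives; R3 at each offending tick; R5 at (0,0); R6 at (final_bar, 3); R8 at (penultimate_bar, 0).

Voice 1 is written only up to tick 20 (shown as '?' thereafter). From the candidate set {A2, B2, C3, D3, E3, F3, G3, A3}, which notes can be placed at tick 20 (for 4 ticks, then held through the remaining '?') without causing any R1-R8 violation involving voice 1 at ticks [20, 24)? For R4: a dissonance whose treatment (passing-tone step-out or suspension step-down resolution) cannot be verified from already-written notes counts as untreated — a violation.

{C3}

A2: violates R2
B2: violates R4,R7
C3: legal
D3: violates R4
E3: violates R2
F3: violates R3
G3: violates R3,R4
A3: violates R3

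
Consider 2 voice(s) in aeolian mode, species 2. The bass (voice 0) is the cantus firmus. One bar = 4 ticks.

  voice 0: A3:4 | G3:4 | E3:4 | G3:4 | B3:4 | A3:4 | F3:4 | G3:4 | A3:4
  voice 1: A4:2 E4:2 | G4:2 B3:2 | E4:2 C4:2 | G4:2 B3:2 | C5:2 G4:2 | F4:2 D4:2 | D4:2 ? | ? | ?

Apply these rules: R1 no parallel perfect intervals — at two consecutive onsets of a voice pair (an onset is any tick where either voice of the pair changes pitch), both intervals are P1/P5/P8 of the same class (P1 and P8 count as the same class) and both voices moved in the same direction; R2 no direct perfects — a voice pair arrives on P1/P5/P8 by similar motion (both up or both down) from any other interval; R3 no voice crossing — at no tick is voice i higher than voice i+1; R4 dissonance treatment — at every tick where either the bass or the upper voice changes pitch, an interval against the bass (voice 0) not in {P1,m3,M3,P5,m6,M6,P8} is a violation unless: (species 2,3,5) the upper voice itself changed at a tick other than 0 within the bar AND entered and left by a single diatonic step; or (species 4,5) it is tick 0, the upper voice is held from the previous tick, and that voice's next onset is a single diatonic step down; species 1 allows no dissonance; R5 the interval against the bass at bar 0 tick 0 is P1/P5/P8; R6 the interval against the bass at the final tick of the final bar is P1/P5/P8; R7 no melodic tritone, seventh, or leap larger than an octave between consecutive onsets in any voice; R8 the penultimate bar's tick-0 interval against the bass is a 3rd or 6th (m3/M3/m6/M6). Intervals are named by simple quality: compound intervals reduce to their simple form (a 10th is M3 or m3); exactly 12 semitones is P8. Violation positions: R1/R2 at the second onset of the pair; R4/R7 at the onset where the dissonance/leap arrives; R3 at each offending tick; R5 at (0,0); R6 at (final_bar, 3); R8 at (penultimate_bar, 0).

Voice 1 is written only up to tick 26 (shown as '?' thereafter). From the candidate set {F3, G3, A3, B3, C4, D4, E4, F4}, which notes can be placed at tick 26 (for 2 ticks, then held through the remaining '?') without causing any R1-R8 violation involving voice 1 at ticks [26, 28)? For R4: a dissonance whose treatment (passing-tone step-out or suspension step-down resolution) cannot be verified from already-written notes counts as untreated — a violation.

F3: legal
G3: violates R4
A3: legal
B3: violates R4
C4: legal
D4: legal
E4: violates R4
F4: legal

{A3, C4, D4, F3, F4}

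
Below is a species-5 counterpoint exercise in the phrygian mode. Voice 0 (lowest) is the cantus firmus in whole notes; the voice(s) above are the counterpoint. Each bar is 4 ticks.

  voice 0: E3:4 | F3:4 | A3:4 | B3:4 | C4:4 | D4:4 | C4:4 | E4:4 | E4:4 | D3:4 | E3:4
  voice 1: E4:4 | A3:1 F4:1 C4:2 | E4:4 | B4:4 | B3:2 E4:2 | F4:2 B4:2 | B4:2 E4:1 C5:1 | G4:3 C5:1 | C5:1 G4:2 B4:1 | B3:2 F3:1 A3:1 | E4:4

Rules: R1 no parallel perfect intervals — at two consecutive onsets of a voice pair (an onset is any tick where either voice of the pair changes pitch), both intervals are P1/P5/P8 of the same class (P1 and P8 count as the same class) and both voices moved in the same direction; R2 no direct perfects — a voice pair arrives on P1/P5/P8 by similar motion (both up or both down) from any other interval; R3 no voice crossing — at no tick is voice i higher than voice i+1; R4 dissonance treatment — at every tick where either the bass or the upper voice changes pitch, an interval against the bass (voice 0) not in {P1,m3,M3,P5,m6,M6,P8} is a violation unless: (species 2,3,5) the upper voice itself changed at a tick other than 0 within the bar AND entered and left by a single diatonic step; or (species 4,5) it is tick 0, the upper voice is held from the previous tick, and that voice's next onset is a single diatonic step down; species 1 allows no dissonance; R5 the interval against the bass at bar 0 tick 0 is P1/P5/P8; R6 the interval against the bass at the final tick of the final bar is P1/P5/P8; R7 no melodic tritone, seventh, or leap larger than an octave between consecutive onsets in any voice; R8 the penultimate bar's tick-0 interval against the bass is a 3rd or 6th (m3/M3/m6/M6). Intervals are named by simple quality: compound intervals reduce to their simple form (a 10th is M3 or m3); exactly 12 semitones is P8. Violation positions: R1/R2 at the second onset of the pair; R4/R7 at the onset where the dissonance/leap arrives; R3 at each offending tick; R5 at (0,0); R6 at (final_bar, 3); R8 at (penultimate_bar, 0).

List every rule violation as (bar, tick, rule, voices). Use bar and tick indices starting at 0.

(2, 0, R1, (0, 1))
(3, 0, R2, (0, 1))
(4, 0, R3, (0, 1))
(4, 0, R4, (0, 1))
(4, 1, R3, (0, 1))
(5, 2, R7, (1,))
(6, 0, R4, (0, 1))
(9, 0, R7, (0,))
(9, 2, R7, (1,))
(10, 0, R2, (0, 1))

bar 0: v0=E3 v1=E4 downbeat P8
bar 1: v0=F3 v1=A3 downbeat M3
bar 2: v0=A3 v1=E4 downbeat P5
bar 3: v0=B3 v1=B4 downbeat P8
bar 4: v0=C4 v1=B3 downbeat m2
bar 5: v0=D4 v1=F4 downbeat m3
bar 6: v0=C4 v1=B4 downbeat M7
bar 7: v0=E4 v1=G4 downbeat m3
bar 8: v0=E4 v1=C5 downbeat m6
bar 9: v0=D3 v1=B3 downbeat M6
bar 10: v0=E3 v1=E4 downbeat P8
  -> R1 @ bar 2 tick 0 v(0, 1): F3/C4 P5 -> A3/E4 P5 similar
  -> R2 @ bar 3 tick 0 v(0, 1): A3/E4 P5 -> B3/B4 P8 similar
  -> R3 @ bar 4 tick 0 v(0, 1): C4 above B3
  -> R4 @ bar 4 tick 0 v(0, 1): C4/B3 m2 untreated
  -> R3 @ bar 4 tick 1 v(0, 1): C4 above B3
  -> R7 @ bar 5 tick 2 v(1,): F4->B4 leap 6st
  -> R4 @ bar 6 tick 0 v(0, 1): C4/B4 M7 untreated
  -> R7 @ bar 9 tick 0 v(0,): E4->D3 leap 14st
  -> R7 @ bar 9 tick 2 v(1,): B3->F3 leap 6st
  -> R2 @ bar 10 tick 0 v(0, 1): D3/A3 P5 -> E3/E4 P8 similar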